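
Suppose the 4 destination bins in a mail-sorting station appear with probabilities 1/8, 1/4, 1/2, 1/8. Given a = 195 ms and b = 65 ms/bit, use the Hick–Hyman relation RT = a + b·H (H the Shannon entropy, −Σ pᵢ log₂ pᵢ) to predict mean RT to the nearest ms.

H = −Σ pᵢ log₂ pᵢ = 0.125·3 + 0.25·2 + 0.5·1 + 0.125·3 = 1.750 bits.
RT = 195 + 65 × 1.750 = 308.75 ms.

309 ms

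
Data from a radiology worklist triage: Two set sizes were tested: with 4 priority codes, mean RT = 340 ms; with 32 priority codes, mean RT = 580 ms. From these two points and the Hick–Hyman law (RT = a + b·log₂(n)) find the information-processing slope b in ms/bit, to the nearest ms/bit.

80 ms/bit

Slope: b = (580 − 340) / (log₂ 32 − log₂ 4) = 240/3.0000 = 80 ms/bit.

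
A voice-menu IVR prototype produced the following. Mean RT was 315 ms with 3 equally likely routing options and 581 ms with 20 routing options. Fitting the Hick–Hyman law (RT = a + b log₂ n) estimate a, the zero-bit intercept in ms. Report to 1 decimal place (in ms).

161.0 ms

Slope: b = (581 − 315) / (log₂ 20 − log₂ 3) = 266/2.7370 = 97.188 ms/bit.
Intercept: a = 315 − 97.188·log₂(3) = 160.961 ms.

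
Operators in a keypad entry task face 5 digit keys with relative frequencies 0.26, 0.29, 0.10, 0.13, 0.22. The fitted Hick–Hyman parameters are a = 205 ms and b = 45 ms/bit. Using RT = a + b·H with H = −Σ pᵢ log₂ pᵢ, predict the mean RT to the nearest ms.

H = 0.26·log₂(1/0.26) + 0.29·log₂(1/0.29) + 0.10·log₂(1/0.10) + 0.13·log₂(1/0.13) + 0.22·log₂(1/0.22) = 2.2186 bits.
RT = 205 + 45 × 2.2186 = 304.84 ms.

305 ms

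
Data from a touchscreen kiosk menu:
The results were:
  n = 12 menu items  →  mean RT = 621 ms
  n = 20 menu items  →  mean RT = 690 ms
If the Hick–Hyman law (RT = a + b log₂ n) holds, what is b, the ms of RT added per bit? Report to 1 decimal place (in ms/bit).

93.6 ms/bit

Slope: b = (690 − 621) / (log₂ 20 − log₂ 12) = 69/0.7370 = 93.627 ms/bit.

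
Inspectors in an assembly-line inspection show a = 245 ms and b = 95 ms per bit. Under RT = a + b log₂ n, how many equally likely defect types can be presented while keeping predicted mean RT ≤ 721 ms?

32

95·log₂ n ≤ 721 − 245 = 476, giving log₂ n ≤ 5.0105 and n ≤ 32.234. The largest whole number is 32.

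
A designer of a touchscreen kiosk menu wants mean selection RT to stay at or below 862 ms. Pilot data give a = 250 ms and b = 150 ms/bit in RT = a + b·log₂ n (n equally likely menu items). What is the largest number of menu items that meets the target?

150·log₂ n ≤ 862 − 250 = 612, giving log₂ n ≤ 4.0800 and n ≤ 16.912. The largest whole number is 16.

16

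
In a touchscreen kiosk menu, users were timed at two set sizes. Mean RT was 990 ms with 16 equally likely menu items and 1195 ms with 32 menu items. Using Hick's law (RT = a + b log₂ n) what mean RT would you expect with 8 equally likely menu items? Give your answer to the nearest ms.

RT is linear in log₂ n, so two points fix the line:
  b = (1195 − 990) / (log₂ 32 − log₂ 16) = 205 / (5 − 4) = 205 ms/bit
  a = 990 − 205 × 4 = 170 ms
Then RT(8) = 170 + 205 × log₂ 8 = 170 + 205 × 3 ≈ 785.000 ms.

785 ms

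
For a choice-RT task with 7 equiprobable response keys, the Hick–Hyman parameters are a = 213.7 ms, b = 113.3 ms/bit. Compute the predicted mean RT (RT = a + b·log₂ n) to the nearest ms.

log₂(7) = 2.8074 bits, so RT = 213.7 + 113.3 × 2.8074 ≈ 531.773 ms.

532 ms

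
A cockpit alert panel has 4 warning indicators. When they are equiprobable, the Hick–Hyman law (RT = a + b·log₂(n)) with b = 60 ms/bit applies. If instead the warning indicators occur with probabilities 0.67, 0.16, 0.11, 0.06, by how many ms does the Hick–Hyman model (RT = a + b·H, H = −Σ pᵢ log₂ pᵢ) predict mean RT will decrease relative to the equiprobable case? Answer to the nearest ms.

The RT saving is b·ΔH. Equiprobable H₀ = log₂(4) = 2.0000 bits; with the given probabilities H = 1.4039 bits.
b·(H₀ − H) = 60 × (2.0000 − 1.4039) = 35.76 ms.

36 ms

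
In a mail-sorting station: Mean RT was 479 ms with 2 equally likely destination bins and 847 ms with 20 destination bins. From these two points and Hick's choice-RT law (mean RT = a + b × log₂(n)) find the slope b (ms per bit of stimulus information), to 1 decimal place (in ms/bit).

The slope on a log₂ axis is (847 − 479) / (4.3219 − 1) = 110.779 ms/bit.

110.8 ms/bit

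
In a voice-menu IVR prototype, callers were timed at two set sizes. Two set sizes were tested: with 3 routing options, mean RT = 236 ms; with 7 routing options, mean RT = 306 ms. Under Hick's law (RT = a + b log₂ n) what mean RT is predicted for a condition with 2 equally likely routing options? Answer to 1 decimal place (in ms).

Fit slope and intercept:
  b = (306 − 236) / (log₂ 7 − log₂ 3) = 70 / (2.8074 − 1.5850) = 57.265 ms/bit
  a = 236 − 57.265 × 1.5850 = 145.238 ms
Then RT(2) = 145.238 + 57.265 × log₂ 2 = 145.238 + 57.265 × 1 ≈ 202.502 ms.

202.5 ms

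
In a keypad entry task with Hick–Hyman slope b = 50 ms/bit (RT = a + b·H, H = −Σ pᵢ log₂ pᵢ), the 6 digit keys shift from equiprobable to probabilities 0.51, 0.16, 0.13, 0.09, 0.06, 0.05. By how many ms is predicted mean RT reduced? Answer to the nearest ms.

26 ms

Equiprobable entropy H₀ = log₂ 6 = 2.5850 bits.
Skewed entropy H = −Σ pᵢ log₂ pᵢ = 2.0734 bits.
ΔRT = b·(H₀ − H) = 50 × 0.5116 = 25.58 ms.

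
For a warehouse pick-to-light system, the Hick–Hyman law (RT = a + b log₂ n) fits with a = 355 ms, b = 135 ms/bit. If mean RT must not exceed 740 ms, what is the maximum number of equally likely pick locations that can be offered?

7

135·log₂ n ≤ 740 − 355 = 385, giving log₂ n ≤ 2.8519 and n ≤ 7.219. The largest whole number is 7.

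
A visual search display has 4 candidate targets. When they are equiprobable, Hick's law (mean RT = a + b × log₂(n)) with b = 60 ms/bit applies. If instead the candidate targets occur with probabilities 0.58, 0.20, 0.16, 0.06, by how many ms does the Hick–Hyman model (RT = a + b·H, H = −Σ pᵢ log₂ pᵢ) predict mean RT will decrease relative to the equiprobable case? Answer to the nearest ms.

Equiprobable entropy H₀ = log₂ 4 = 2.0000 bits.
Skewed entropy H = −Σ pᵢ log₂ pᵢ = 1.5867 bits.
ΔRT = b·(H₀ − H) = 60 × 0.4133 = 24.80 ms.

25 ms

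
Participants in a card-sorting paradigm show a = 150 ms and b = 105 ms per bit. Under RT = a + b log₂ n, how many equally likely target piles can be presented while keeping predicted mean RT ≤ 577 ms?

16

Set 150 + 105·log₂ n ≤ 577 → log₂ n ≤ (577 − 150)/105 = 4.0667.
So n ≤ 2^4.0667 = 16.757; the largest integer n is 16.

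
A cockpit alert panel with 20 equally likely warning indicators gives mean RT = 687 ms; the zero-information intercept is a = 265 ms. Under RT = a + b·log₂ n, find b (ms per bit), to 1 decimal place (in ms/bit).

b = (687 − 265) / log₂(20) = 422 / 4.3219 = 97.642 ms/bit.

97.6 ms/bit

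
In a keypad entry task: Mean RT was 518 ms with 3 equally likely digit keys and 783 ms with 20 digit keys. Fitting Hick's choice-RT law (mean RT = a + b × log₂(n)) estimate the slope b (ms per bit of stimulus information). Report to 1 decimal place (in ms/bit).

96.8 ms/bit

b = (RT₂ − RT₁)/(log₂ n₂ − log₂ n₁) = (783 − 518)/(4.3219 − 1.5850) = 96.823 ms/bit.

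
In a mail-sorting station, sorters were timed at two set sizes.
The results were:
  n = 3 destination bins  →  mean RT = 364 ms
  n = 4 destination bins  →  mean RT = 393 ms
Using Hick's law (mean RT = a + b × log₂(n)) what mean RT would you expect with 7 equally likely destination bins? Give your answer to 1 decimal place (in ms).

449.4 ms

With log₂ n on the abscissa the relation is linear; from the two conditions:
  b = (393 − 364) / (log₂ 4 − log₂ 3) = 29 / (2 − 1.5850) = 69.873 ms/bit
  a = 364 − 69.873 × 1.5850 = 253.254 ms
Then RT(7) = 253.254 + 69.873 × log₂ 7 = 253.254 + 69.873 × 2.8074 ≈ 449.412 ms.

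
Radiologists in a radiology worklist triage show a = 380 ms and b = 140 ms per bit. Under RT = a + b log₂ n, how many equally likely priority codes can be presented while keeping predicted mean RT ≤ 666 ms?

4

140·log₂ n ≤ 666 − 380 = 286, giving log₂ n ≤ 2.0429 and n ≤ 4.121. The largest whole number is 4.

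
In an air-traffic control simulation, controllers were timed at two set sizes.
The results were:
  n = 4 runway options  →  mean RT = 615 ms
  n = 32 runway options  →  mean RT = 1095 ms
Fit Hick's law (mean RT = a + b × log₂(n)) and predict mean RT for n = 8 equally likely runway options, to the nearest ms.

775 ms

Fit slope and intercept:
  b = (1095 − 615) / (log₂ 32 − log₂ 4) = 480 / (5 − 2) = 160 ms/bit
  a = 615 − 160 × 2 = 295 ms
Then RT(8) = 295 + 160 × log₂ 8 = 295 + 160 × 3 ≈ 775.000 ms.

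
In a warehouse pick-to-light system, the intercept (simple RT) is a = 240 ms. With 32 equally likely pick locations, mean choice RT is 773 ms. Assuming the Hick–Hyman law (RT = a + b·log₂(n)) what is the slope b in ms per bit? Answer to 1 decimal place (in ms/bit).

106.6 ms/bit

32 alternatives carry log₂ 32 = 5 bits; the choice cost is 773 − 240 = 533 ms, so b = 533/5 = 106.600 ms/bit.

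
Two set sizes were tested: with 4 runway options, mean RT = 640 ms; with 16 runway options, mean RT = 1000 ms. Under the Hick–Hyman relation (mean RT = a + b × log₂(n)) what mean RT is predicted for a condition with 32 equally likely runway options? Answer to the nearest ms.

With log₂ n on the abscissa the relation is linear; from the two conditions:
  b = (1000 − 640) / (log₂ 16 − log₂ 4) = 360 / (4 − 2) = 180 ms/bit
  a = 640 − 180 × 2 = 280 ms
Then RT(32) = 280 + 180 × log₂ 32 = 280 + 180 × 5 ≈ 1180.000 ms.

1180 ms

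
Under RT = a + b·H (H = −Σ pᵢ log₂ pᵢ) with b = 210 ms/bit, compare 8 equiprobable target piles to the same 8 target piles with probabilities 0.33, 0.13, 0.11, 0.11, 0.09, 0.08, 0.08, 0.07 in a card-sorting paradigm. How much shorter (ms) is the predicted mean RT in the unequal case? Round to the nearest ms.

The RT saving is b·ΔH. Equiprobable H₀ = log₂(8) = 3.0000 bits; with the given probabilities H = 2.7753 bits.
b·(H₀ − H) = 210 × (3.0000 − 2.7753) = 47.19 ms.

47 ms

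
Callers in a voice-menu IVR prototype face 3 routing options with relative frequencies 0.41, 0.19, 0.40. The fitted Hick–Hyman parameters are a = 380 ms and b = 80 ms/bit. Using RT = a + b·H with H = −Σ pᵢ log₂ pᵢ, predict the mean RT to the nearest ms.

501 ms

H = 0.41·log₂(1/0.41) + 0.19·log₂(1/0.19) + 0.40·log₂(1/0.40) = 1.5114 bits.
RT = 380 + 80 × 1.5114 = 500.91 ms.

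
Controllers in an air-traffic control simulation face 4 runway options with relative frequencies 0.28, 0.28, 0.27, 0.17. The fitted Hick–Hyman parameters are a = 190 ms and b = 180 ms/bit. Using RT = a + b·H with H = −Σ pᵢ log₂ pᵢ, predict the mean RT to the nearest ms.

Entropy contributions −pᵢ log₂ pᵢ: 0.5142, 0.5142, 0.5100, 0.4346; sum H = 1.9730 bits.
RT = a + bH = 190 + 180·1.9730 = 545.15 ms.

545 ms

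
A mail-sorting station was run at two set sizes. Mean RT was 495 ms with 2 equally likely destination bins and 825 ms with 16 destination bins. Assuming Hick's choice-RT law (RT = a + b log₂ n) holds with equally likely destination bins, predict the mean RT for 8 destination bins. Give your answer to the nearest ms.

Fit slope and intercept:
  b = (825 − 495) / (log₂ 16 − log₂ 2) = 330 / (4 − 1) = 110 ms/bit
  a = 495 − 110 × 1 = 385 ms
Then RT(8) = 385 + 110 × log₂ 8 = 385 + 110 × 3 ≈ 715.000 ms.

715 ms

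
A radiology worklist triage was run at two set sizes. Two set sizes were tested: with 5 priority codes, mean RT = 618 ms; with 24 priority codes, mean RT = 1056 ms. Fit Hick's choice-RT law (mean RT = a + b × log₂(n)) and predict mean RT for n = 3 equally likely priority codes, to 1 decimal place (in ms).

475.4 ms

Solve the two-equation system in a and b:
  b = (1056 − 618) / (log₂ 24 − log₂ 5) = 438 / (4.5850 − 2.3219) = 193.545 ms/bit
  a = 618 − 193.545 × 2.3219 = 168.601 ms
Then RT(3) = 168.601 + 193.545 × log₂ 3 = 168.601 + 193.545 × 1.5850 ≈ 475.364 ms.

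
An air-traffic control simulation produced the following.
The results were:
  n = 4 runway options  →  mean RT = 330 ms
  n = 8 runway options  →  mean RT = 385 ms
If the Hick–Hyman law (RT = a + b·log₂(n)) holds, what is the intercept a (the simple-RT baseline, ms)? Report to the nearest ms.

220 ms

The slope on a log₂ axis is (385 − 330) / (3 − 2) = 55 ms/bit.
a = RT₁ − b·log₂ n₁ = 330 − 55 × 2 = 220.000 ms.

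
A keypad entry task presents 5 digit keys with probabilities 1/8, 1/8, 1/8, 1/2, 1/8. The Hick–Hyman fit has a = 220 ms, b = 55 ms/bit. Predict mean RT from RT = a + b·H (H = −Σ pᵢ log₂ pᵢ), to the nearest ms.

H = −Σ pᵢ log₂ pᵢ = 0.125·3 + 0.125·3 + 0.125·3 + 0.5·1 + 0.125·3 = 2.000 bits.
RT = 220 + 55 × 2.000 = 330.00 ms.

330 ms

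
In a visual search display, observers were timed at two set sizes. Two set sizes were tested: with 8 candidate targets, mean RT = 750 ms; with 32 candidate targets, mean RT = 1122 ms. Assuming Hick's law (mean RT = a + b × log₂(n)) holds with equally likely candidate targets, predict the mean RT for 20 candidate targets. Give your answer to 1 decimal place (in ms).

With log₂ n on the abscissa the relation is linear; from the two conditions:
  b = (1122 − 750) / (log₂ 32 − log₂ 8) = 372 / (5 − 3) = 186.000 ms/bit
  a = 750 − 186.000 × 3 = 192.000 ms
Then RT(20) = 192.000 + 186.000 × log₂ 20 = 192.000 + 186.000 × 4.3219 ≈ 995.879 ms.

995.9 ms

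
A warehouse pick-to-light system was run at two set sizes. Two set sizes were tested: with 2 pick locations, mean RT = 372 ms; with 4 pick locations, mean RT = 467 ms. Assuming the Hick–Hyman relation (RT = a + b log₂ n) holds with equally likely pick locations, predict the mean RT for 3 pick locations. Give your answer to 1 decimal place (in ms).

427.6 ms

With log₂ n on the abscissa the relation is linear; from the two conditions:
  b = (467 − 372) / (log₂ 4 − log₂ 2) = 95 / (2 − 1) = 95.000 ms/bit
  a = 372 − 95.000 × 1 = 277.000 ms
Then RT(3) = 277.000 + 95.000 × log₂ 3 = 277.000 + 95.000 × 1.5850 ≈ 427.571 ms.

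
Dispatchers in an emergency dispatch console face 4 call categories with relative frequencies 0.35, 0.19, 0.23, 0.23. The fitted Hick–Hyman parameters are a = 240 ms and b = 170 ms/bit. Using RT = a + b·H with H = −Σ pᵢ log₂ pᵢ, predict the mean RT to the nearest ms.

573 ms

H = 0.35·log₂(1/0.35) + 0.19·log₂(1/0.19) + 0.23·log₂(1/0.23) + 0.23·log₂(1/0.23) = 1.9607 bits.
RT = 240 + 170 × 1.9607 = 573.31 ms.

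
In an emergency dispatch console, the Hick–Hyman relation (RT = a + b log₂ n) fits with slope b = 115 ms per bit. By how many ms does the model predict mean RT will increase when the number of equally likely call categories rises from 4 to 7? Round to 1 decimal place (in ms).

92.8 ms

The intercept a cancels: ΔRT = b·(log₂ n₂ − log₂ n₁) = b·log₂(n₂/n₁).
log₂(7) − log₂(4) = 2.8074 − 2 = 0.8074.
ΔRT = 115 × 0.8074 = 92.846 ms.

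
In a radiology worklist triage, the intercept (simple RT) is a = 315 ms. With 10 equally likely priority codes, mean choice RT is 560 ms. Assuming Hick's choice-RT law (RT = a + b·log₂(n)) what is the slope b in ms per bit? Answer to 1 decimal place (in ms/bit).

10 alternatives carry log₂ 10 = 3.3219 bits; the choice cost is 560 − 315 = 245 ms, so b = 245/3.3219 = 73.752 ms/bit.

73.8 ms/bit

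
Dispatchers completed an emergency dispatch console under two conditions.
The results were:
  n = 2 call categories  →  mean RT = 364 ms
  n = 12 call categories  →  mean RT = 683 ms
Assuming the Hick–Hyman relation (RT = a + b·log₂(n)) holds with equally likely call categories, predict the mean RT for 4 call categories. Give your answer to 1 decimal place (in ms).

487.4 ms

Solve the two-equation system in a and b:
  b = (683 − 364) / (log₂ 12 − log₂ 2) = 319 / (3.5850 − 1) = 123.406 ms/bit
  a = 364 − 123.406 × 1 = 240.594 ms
Then RT(4) = 240.594 + 123.406 × log₂ 4 = 240.594 + 123.406 × 2 ≈ 487.406 ms.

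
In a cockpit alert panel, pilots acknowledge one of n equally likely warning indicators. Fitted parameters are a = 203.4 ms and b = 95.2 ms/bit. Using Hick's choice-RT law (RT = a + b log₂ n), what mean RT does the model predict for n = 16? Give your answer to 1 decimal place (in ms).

584.2 ms

log₂(16) = 4 bits, so RT = 203.4 + 95.2 × 4 ≈ 584.200 ms.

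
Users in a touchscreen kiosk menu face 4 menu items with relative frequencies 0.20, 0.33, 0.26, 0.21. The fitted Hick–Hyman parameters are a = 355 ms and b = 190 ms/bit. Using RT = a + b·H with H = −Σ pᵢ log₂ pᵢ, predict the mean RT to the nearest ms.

H = 0.20·log₂(1/0.20) + 0.33·log₂(1/0.33) + 0.26·log₂(1/0.26) + 0.21·log₂(1/0.21) = 1.9703 bits.
RT = 355 + 190 × 1.9703 = 729.36 ms.

729 ms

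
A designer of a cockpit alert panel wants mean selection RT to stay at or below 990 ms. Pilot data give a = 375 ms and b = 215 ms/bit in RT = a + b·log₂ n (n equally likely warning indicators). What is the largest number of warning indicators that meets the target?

Set 375 + 215·log₂ n ≤ 990 → log₂ n ≤ (990 − 375)/215 = 2.8605.
So n ≤ 2^2.8605 = 7.262; the largest integer n is 7.

7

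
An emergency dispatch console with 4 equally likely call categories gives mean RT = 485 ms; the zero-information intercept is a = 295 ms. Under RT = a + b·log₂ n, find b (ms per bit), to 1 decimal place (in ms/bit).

95.0 ms/bit

4 alternatives carry log₂ 4 = 2 bits; the choice cost is 485 − 295 = 190 ms, so b = 190/2 = 95.000 ms/bit.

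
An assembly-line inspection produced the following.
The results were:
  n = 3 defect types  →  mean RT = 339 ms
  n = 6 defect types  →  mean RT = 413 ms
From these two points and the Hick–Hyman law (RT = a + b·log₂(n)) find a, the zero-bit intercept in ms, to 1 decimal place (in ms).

221.7 ms

b = (RT₂ − RT₁)/(log₂ n₂ − log₂ n₁) = (413 − 339)/(2.5850 − 1.5850) = 74.000 ms/bit.
Intercept: a = 339 − 74.000·log₂(3) = 221.713 ms.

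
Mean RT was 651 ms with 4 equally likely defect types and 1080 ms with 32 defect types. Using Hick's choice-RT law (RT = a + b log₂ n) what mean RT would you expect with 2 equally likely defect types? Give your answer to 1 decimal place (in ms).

508.0 ms

Fit slope and intercept:
  b = (1080 − 651) / (log₂ 32 − log₂ 4) = 429 / (5 − 2) = 143.000 ms/bit
  a = 651 − 143.000 × 2 = 365.000 ms
Then RT(2) = 365.000 + 143.000 × log₂ 2 = 365.000 + 143.000 × 1 ≈ 508.000 ms.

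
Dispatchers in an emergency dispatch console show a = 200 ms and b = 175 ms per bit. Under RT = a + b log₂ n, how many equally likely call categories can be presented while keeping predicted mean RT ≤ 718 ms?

7

175·log₂ n ≤ 718 − 200 = 518, giving log₂ n ≤ 2.9600 and n ≤ 7.781. The largest whole number is 7.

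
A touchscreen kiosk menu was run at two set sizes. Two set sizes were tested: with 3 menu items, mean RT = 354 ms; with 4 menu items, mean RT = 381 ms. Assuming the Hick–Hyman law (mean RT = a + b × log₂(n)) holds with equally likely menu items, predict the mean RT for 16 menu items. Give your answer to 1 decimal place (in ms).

511.1 ms

RT is linear in log₂ n, so two points fix the line:
  b = (381 − 354) / (log₂ 4 − log₂ 3) = 27 / (2 − 1.5850) = 65.054 ms/bit
  a = 354 − 65.054 × 1.5850 = 250.891 ms
Then RT(16) = 250.891 + 65.054 × log₂ 16 = 250.891 + 65.054 × 4 ≈ 511.109 ms.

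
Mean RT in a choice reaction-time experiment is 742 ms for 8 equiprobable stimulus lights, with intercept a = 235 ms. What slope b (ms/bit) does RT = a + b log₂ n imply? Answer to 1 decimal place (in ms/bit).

169.0 ms/bit

b = (742 − 235) / log₂(8) = 507 / 3 = 169.000 ms/bit.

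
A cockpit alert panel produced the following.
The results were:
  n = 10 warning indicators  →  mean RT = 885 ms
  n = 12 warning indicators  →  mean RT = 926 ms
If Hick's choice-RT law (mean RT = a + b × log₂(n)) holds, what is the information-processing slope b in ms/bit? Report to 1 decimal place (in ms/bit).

Slope: b = (926 − 885) / (log₂ 12 − log₂ 10) = 41/0.2630 = 155.873 ms/bit.

155.9 ms/bit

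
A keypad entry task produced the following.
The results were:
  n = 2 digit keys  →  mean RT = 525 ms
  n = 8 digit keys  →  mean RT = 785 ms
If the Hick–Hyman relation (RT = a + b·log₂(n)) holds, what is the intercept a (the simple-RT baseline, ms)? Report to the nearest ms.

The slope on a log₂ axis is (785 − 525) / (3 − 1) = 130 ms/bit.
Intercept: a = 525 − 130·log₂(2) = 395.000 ms.

395 ms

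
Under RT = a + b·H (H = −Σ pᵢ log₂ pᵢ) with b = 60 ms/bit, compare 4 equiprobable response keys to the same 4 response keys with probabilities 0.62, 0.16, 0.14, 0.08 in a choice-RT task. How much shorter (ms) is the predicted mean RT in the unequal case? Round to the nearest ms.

The RT saving is b·ΔH. Equiprobable H₀ = log₂(4) = 2.0000 bits; with the given probabilities H = 1.5392 bits.
b·(H₀ − H) = 60 × (2.0000 − 1.5392) = 27.65 ms.

28 ms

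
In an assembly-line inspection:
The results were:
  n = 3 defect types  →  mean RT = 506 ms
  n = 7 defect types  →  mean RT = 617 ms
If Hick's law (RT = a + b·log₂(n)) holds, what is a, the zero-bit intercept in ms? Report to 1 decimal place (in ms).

b = (RT₂ − RT₁)/(log₂ n₂ − log₂ n₁) = (617 − 506)/(2.8074 − 1.5850) = 90.806 ms/bit.
a = RT₁ − b·log₂ n₁ = 506 − 90.806 × 1.5850 = 362.077 ms.

362.1 ms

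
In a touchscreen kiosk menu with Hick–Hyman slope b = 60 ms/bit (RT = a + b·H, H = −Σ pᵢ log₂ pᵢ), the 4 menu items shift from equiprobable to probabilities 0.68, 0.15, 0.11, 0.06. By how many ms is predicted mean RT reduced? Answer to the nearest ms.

The RT saving is b·ΔH. Equiprobable H₀ = log₂(4) = 2.0000 bits; with the given probabilities H = 1.3827 bits.
b·(H₀ − H) = 60 × (2.0000 − 1.3827) = 37.04 ms.

37 ms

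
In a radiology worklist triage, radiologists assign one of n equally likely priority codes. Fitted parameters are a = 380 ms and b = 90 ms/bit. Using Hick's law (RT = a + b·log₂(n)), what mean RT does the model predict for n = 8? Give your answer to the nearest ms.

log₂(8) = 3 bits, so RT = 380 + 90 × 3 ≈ 650.000 ms.

650 ms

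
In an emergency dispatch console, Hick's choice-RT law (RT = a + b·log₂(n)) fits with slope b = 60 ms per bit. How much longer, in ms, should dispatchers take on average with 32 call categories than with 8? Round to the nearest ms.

120 ms

Only the slope matters, since a is common to both: ΔRT = b·log₂(n₂/n₁).
log₂(32) − log₂(8) = log₂(32/8) = log₂(4) = 2.
ΔRT = 60 × 2.0000 = 120.000 ms.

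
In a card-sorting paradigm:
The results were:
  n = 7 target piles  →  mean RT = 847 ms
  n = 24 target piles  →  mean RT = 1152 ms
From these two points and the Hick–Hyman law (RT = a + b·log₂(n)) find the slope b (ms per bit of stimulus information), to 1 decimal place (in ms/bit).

171.6 ms/bit

The slope on a log₂ axis is (1152 − 847) / (4.5850 − 2.8074) = 171.579 ms/bit.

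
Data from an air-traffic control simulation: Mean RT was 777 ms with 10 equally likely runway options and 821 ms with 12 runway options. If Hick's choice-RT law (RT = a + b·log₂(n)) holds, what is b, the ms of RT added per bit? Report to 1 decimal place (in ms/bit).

Slope: b = (821 − 777) / (log₂ 12 − log₂ 10) = 44/0.2630 = 167.278 ms/bit.

167.3 ms/bit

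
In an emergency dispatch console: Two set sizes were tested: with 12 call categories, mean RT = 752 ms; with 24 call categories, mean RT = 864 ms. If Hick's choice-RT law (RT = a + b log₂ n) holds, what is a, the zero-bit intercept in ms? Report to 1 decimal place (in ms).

350.5 ms

Slope: b = (864 − 752) / (log₂ 24 − log₂ 12) = 112/1.0000 = 112.000 ms/bit.
Intercept: a = 752 − 112.000·log₂(12) = 350.484 ms.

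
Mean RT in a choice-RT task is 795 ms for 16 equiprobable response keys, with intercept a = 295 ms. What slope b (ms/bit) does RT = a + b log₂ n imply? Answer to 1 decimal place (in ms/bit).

log₂(16) = 4 bits.
b = (RT − a)/log₂ n = (795 − 295) / 4 = 125.000 ms/bit.

125.0 ms/bit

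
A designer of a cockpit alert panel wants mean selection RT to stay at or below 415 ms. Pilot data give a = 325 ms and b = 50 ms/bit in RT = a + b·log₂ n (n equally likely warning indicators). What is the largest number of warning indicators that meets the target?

Information budget: (415 − 325)/50 = 1.8000 bits, so n ≤ 2^1.8000 = 3.482 → at most 3.

3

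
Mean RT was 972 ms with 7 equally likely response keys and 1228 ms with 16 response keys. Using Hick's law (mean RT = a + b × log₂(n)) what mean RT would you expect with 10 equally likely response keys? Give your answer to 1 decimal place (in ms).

1082.5 ms

With log₂ n on the abscissa the relation is linear; from the two conditions:
  b = (1228 − 972) / (log₂ 16 − log₂ 7) = 256 / (4 − 2.8074) = 214.649 ms/bit
  a = 972 − 214.649 × 2.8074 = 369.404 ms
Then RT(10) = 369.404 + 214.649 × log₂ 10 = 369.404 + 214.649 × 3.3219 ≈ 1082.453 ms.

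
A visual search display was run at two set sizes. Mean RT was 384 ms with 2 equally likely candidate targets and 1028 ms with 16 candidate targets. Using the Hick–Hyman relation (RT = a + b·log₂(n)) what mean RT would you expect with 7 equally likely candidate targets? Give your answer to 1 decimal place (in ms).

772.0 ms

Solve the two-equation system in a and b:
  b = (1028 − 384) / (log₂ 16 − log₂ 2) = 644 / (4 − 1) = 214.667 ms/bit
  a = 384 − 214.667 × 1 = 169.333 ms
Then RT(7) = 169.333 + 214.667 × log₂ 7 = 169.333 + 214.667 × 2.8074 ≈ 771.979 ms.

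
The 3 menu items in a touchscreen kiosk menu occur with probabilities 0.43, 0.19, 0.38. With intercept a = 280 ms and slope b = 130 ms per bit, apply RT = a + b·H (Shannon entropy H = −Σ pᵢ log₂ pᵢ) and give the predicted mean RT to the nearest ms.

Entropy contributions −pᵢ log₂ pᵢ: 0.5236, 0.4552, 0.5305; sum H = 1.5092 bits.
RT = a + bH = 280 + 130·1.5092 = 476.20 ms.

476 ms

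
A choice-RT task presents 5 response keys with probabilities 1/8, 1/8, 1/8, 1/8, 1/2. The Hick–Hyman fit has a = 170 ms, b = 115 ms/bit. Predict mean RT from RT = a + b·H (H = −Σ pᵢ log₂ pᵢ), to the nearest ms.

H = −Σ pᵢ log₂ pᵢ = 0.125·3 + 0.125·3 + 0.125·3 + 0.125·3 + 0.5·1 = 2.000 bits.
RT = 170 + 115 × 2.000 = 400.00 ms.

400 ms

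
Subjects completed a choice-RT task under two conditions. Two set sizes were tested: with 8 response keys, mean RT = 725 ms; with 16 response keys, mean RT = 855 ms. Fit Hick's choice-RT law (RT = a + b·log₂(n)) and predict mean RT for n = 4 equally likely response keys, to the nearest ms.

RT is linear in log₂ n, so two points fix the line:
  b = (855 − 725) / (log₂ 16 − log₂ 8) = 130 / (4 − 3) = 130 ms/bit
  a = 725 − 130 × 3 = 335 ms
Then RT(4) = 335 + 130 × log₂ 4 = 335 + 130 × 2 ≈ 595.000 ms.

595 ms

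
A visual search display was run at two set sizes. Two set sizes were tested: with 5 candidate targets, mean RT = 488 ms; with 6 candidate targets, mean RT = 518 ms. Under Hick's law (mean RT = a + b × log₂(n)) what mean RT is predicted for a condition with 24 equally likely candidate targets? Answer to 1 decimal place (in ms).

With log₂ n on the abscissa the relation is linear; from the two conditions:
  b = (518 − 488) / (log₂ 6 − log₂ 5) = 30 / (2.5850 − 2.3219) = 114.054 ms/bit
  a = 488 − 114.054 × 2.3219 = 223.176 ms
Then RT(24) = 223.176 + 114.054 × log₂ 24 = 223.176 + 114.054 × 4.5850 ≈ 746.107 ms.

746.1 ms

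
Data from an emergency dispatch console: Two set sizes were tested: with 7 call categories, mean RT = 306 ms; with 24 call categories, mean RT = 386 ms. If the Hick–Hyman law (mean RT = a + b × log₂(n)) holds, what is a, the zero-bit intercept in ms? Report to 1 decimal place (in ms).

179.7 ms

The slope on a log₂ axis is (386 − 306) / (4.5850 − 2.8074) = 45.004 ms/bit.
a = RT₁ − b·log₂ n₁ = 306 − 45.004 × 2.8074 = 179.657 ms.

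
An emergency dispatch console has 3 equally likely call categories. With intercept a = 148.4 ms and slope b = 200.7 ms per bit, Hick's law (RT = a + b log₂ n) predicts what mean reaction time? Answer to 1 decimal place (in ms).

466.5 ms

log₂(3) = 1.5850 bits, so RT = 148.4 + 200.7 × 1.5850 ≈ 466.502 ms.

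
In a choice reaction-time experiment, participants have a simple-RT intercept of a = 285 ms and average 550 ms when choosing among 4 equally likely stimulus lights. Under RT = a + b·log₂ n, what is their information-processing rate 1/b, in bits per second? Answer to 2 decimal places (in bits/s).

b = (550 − 285)/log₂ 4 = 265/2 = 132.500 ms per bit = 0.13250 s/bit; the reciprocal is 7.547 bits/s.

7.55 bits/s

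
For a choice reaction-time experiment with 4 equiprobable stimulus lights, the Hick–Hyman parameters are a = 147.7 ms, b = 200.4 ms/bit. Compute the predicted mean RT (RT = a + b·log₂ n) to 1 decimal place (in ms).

548.5 ms

log₂(4) = 2 bits, so RT = 147.7 + 200.4 × 2 ≈ 548.500 ms.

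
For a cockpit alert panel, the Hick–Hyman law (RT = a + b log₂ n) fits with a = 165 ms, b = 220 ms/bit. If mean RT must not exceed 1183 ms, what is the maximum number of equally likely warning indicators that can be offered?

24

220·log₂ n ≤ 1183 − 165 = 1018, giving log₂ n ≤ 4.6273 and n ≤ 24.714. The largest whole number is 24.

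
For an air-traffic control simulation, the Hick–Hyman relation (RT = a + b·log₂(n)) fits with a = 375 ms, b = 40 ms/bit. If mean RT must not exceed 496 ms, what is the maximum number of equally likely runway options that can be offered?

Information budget: (496 − 375)/40 = 3.0250 bits, so n ≤ 2^3.0250 = 8.140 → at most 8.

8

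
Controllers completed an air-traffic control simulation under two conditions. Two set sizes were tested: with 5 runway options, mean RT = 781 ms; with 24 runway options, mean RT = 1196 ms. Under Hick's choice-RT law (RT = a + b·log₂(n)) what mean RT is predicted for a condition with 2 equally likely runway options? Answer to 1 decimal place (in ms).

538.6 ms

Solve the two-equation system in a and b:
  b = (1196 − 781) / (log₂ 24 − log₂ 5) = 415 / (4.5850 − 2.3219) = 183.382 ms/bit
  a = 781 − 183.382 × 2.3219 = 355.200 ms
Then RT(2) = 355.200 + 183.382 × log₂ 2 = 355.200 + 183.382 × 1 ≈ 538.582 ms.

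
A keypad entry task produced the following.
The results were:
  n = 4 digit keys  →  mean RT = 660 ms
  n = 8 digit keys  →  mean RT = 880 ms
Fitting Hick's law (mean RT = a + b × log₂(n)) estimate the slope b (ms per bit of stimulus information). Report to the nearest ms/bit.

220 ms/bit

b = (RT₂ − RT₁)/(log₂ n₂ − log₂ n₁) = (880 − 660)/(3 − 2) = 220 ms/bit.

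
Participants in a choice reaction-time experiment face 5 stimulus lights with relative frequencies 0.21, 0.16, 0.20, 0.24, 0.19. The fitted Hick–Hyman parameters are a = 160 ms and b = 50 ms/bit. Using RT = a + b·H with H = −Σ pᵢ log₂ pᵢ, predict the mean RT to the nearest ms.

275 ms

H = 0.21·log₂(1/0.21) + 0.16·log₂(1/0.16) + 0.20·log₂(1/0.20) + 0.24·log₂(1/0.24) + 0.19·log₂(1/0.19) = 2.3096 bits.
RT = 160 + 50 × 2.3096 = 275.48 ms.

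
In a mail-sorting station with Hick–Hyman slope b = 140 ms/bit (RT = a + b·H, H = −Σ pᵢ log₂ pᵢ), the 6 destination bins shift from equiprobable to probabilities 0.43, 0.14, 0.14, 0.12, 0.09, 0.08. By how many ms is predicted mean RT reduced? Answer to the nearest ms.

41 ms

Equiprobable entropy H₀ = log₂ 6 = 2.5850 bits.
Skewed entropy H = −Σ pᵢ log₂ pᵢ = 2.2890 bits.
ΔRT = b·(H₀ − H) = 140 × 0.2959 = 41.43 ms.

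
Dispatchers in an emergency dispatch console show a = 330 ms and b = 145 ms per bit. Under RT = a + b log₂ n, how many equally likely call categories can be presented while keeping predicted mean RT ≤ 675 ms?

5

145·log₂ n ≤ 675 − 330 = 345, giving log₂ n ≤ 2.3793 and n ≤ 5.203. The largest whole number is 5.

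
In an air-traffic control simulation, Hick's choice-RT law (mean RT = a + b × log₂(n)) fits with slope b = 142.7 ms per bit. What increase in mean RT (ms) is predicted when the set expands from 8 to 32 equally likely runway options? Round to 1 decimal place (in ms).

Only the slope matters, since a is common to both: ΔRT = b·log₂(n₂/n₁).
log₂(32) − log₂(8) = log₂(32/8) = log₂(4) = 2.
ΔRT = 142.7 × 2.0000 = 285.400 ms.

285.4 ms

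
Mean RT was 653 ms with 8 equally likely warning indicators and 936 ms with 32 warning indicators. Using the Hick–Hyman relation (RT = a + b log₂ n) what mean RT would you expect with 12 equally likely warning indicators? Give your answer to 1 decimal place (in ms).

Fit slope and intercept:
  b = (936 − 653) / (log₂ 32 − log₂ 8) = 283 / (5 − 3) = 141.500 ms/bit
  a = 653 − 141.500 × 3 = 228.500 ms
Then RT(12) = 228.500 + 141.500 × log₂ 12 = 228.500 + 141.500 × 3.5850 ≈ 735.772 ms.

735.8 ms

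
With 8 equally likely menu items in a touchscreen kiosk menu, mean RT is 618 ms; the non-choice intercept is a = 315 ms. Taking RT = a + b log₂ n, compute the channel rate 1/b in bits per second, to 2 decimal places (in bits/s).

9.90 bits/s

b = (618 − 315)/log₂ 8 = 303/3 = 101.000 ms per bit = 0.10100 s/bit; the reciprocal is 9.901 bits/s.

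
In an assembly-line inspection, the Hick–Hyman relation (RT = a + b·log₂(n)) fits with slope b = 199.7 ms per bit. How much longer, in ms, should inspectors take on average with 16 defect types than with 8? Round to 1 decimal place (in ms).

Only the slope matters, since a is common to both: ΔRT = b·log₂(n₂/n₁).
log₂(16) − log₂(8) = log₂(16/8) = log₂(2) = 1.
ΔRT = 199.7 × 1.0000 = 199.700 ms.

199.7 ms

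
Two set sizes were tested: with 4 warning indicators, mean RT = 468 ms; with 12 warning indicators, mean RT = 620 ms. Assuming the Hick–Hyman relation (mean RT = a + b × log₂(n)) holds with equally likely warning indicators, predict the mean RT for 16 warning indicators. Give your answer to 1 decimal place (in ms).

659.8 ms

RT is linear in log₂ n, so two points fix the line:
  b = (620 − 468) / (log₂ 12 − log₂ 4) = 152 / (3.5850 − 2) = 95.901 ms/bit
  a = 468 − 95.901 × 2 = 276.197 ms
Then RT(16) = 276.197 + 95.901 × log₂ 16 = 276.197 + 95.901 × 4 ≈ 659.803 ms.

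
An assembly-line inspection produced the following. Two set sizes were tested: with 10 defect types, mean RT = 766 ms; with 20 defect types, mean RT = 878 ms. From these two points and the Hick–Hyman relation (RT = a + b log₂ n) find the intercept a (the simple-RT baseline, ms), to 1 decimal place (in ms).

The slope on a log₂ axis is (878 − 766) / (4.3219 − 3.3219) = 112.000 ms/bit.
Intercept: a = 766 − 112.000·log₂(10) = 393.944 ms.

393.9 ms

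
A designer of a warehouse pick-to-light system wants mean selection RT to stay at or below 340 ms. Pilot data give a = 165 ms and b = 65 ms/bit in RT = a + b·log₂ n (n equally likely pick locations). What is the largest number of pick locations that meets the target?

6

65·log₂ n ≤ 340 − 165 = 175, giving log₂ n ≤ 2.6923 and n ≤ 6.463. The largest whole number is 6.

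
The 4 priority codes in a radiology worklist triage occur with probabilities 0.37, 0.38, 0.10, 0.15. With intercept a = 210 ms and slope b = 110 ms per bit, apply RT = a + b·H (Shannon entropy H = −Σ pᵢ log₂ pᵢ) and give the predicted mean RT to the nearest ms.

H = 0.37·log₂(1/0.37) + 0.38·log₂(1/0.38) + 0.10·log₂(1/0.10) + 0.15·log₂(1/0.15) = 1.8039 bits.
RT = 210 + 110 × 1.8039 = 408.43 ms.

408 ms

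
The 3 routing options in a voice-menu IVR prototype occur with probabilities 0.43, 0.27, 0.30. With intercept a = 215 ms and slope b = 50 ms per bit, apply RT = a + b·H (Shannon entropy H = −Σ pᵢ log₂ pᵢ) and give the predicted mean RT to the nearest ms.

Entropy contributions −pᵢ log₂ pᵢ: 0.5236, 0.5100, 0.5211; sum H = 1.5547 bits.
RT = a + bH = 215 + 50·1.5547 = 292.73 ms.

293 ms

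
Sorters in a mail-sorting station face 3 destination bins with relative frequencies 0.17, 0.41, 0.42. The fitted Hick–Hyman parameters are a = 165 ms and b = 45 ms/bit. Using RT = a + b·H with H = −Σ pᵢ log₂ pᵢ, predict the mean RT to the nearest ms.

232 ms

H = 0.17·log₂(1/0.17) + 0.41·log₂(1/0.41) + 0.42·log₂(1/0.42) = 1.4876 bits.
RT = 165 + 45 × 1.4876 = 231.94 ms.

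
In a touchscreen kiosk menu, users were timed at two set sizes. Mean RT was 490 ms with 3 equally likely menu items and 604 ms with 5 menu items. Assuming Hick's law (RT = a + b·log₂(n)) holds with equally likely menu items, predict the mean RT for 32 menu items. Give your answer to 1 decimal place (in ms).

1018.3 ms

Fit slope and intercept:
  b = (604 − 490) / (log₂ 5 − log₂ 3) = 114 / (2.3219 − 1.5850) = 154.688 ms/bit
  a = 490 − 154.688 × 1.5850 = 244.825 ms
Then RT(32) = 244.825 + 154.688 × log₂ 32 = 244.825 + 154.688 × 5 ≈ 1018.267 ms.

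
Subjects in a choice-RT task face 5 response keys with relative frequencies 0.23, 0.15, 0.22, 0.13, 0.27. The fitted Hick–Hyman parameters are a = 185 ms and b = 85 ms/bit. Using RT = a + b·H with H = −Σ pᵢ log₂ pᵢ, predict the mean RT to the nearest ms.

378 ms

Entropy contributions −pᵢ log₂ pᵢ: 0.4877, 0.4105, 0.4806, 0.3826, 0.5100; sum H = 2.2715 bits.
RT = a + bH = 185 + 85·2.2715 = 378.07 ms.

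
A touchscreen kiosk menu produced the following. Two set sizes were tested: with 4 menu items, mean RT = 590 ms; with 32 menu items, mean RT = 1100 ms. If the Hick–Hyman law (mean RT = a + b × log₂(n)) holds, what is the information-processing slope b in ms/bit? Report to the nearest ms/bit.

170 ms/bit

Slope: b = (1100 − 590) / (log₂ 32 − log₂ 4) = 510/3.0000 = 170 ms/bit.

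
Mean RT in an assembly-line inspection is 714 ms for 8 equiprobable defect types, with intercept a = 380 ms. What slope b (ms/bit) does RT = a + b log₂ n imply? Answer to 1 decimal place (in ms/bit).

log₂(8) = 3 bits.
b = (RT − a)/log₂ n = (714 − 380) / 3 = 111.333 ms/bit.

111.3 ms/bit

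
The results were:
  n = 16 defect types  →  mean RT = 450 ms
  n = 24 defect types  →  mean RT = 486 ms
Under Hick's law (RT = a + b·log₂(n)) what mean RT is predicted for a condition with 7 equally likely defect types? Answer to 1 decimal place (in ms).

376.6 ms

RT is linear in log₂ n, so two points fix the line:
  b = (486 − 450) / (log₂ 24 − log₂ 16) = 36 / (4.5850 − 4) = 61.542 ms/bit
  a = 450 − 61.542 × 4 = 203.830 ms
Then RT(7) = 203.830 + 61.542 × log₂ 7 = 203.830 + 61.542 × 2.8074 ≈ 376.602 ms.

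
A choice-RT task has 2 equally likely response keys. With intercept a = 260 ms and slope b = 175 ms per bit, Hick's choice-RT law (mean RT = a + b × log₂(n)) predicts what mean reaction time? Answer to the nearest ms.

435 ms

log₂(2) = 1 bits, so RT = 260 + 175 × 1 ≈ 435.000 ms.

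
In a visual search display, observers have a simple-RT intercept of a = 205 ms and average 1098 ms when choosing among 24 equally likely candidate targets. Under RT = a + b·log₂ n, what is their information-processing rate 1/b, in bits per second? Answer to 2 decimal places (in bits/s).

5.13 bits/s

Choice component = 1098 − 205 = 893 ms over log₂(24) = 4.5850 bits.
b = 893 / 4.5850 = 194.767 ms/bit, so 1/b = 5.134 bits/s.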